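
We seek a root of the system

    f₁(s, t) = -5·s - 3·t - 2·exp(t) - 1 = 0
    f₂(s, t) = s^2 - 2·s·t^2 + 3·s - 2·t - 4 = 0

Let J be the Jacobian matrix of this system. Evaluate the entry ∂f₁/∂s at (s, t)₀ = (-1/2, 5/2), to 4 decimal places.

-5.0000

∂f₁/∂s = -5.
At (-1/2, 5/2) this is -5.0000.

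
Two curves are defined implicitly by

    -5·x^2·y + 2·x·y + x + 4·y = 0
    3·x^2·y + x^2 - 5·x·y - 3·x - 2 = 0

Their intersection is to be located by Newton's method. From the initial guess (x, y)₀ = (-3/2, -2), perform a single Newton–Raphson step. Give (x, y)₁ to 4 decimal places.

At (-3/2, -2): F = (19.0000, -23.7500).
Jacobian J = [[-10·x·y + 2·y + 1, -5·x^2 + 2·x + 4], [6·x·y + 2·x - 5·y - 3, 3·x^2 - 5·x]].
At the point, J = [[-33.0000, -10.2500], [22.0000, 14.2500]] (det J = -244.7500).
Solving J·Δ = −F gives Δ = (0.1116, 1.4944).
Then the next iterate is (x, y)₁ = (-1.3884, -0.5056).

(-1.3884, -0.5056)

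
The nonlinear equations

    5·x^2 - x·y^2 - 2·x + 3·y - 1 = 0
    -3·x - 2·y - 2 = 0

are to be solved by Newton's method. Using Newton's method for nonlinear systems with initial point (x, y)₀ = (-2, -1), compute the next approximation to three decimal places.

(-1.116, 0.674)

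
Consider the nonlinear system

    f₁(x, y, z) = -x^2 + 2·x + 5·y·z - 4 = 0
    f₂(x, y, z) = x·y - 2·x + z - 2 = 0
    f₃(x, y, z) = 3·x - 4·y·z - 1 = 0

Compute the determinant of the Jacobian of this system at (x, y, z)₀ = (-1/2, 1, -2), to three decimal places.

J = [[-2·x + 2, 5·z, 5·y], [y - 2, x, 1], [3, -4·z, -4·y]].
At the point, J = [[3.000, -10.000, 5.000], [-1.000, -0.500, 1.000], [3.000, 8.000, -4.000]].
det J = -40.500.

-40.500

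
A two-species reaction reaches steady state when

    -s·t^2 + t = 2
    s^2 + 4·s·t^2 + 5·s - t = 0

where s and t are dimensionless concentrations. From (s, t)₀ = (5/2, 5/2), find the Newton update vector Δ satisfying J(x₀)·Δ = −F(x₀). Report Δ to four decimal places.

At (5/2, 5/2): F = (-15.1250, 78.7500).
Jacobian J = [[-t^2, -2·s·t + 1], [2·s + 4·t^2 + 5, 8·s·t - 1]].
At the point, J = [[-6.2500, -11.5000], [35.0000, 49.0000]] (det J = 96.2500).
Solving J·Δ = −F gives Δ = (-1.7091, -0.3864).

(-1.7091, -0.3864)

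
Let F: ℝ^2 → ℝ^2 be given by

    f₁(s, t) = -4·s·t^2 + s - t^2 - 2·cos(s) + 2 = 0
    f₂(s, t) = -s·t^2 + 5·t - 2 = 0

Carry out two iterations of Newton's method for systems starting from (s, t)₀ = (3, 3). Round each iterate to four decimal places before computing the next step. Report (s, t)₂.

(3.9002, 0.7475)

At (3, 3): F = (-110.020015, -14.0000).
Jacobian J = [[-4·t^2 + 2·sin(s) + 1, -8·s·t - 2·t], [-t^2, -2·s·t + 5]].
At the point, J = [[-34.717760, -78.0000], [-9.0000, -13.0000]] (det J = -250.669120).
Solving J·Δ = −F gives Δ = (1.3494, -2.0111).
Then the next iterate is (s, t)₁ = (4.3494, 0.9889).
Round to (4.3494, 0.9889) and repeat: F = (-10.931900, -1.308879), J = [[-4.781372, -36.386773], [-0.977923, -3.602243]].
Δ = (-0.4492, -0.2414), so (s, t)₂ = (3.9002, 0.7475).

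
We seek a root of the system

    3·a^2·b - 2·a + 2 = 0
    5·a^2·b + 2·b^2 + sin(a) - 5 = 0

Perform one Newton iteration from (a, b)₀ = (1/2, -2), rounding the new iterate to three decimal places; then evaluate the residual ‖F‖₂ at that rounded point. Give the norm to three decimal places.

0.043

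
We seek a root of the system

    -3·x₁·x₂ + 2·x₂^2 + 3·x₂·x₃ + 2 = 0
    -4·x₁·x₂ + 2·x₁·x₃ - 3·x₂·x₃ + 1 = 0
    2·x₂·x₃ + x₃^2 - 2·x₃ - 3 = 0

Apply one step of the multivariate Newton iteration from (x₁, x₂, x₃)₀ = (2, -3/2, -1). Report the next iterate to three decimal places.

At (2, -3/2, -1): F = (20.000, 4.500, 3.000).
Jacobian J = [[-3·x₂, -3·x₁ + 4·x₂ + 3·x₃, 3·x₂], [-4·x₂ + 2·x₃, -4·x₁ - 3·x₃, 2·x₁ - 3·x₂], [0, 2·x₃, 2·x₂ + 2·x₃ - 2]].
At the point, J = [[4.500, -15.000, -4.500], [4.000, -5.000, 8.500], [0.000, -2.000, -7.000]] (det J = -150.000).
Solving J·Δ = −F gives Δ = (1.053, 1.663, -0.047).
Then the next iterate is (x₁, x₂, x₃)₁ = (3.053, 0.163, -1.047).

(3.053, 0.163, -1.047)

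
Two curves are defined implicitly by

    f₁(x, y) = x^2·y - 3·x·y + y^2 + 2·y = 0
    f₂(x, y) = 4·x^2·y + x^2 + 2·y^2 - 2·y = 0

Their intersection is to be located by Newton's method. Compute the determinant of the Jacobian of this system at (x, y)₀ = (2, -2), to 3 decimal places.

-124.000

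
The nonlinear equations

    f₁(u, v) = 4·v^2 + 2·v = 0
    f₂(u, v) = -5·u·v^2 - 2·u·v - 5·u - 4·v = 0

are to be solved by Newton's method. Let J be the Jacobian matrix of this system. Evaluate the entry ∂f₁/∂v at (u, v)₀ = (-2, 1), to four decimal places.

10.0000

∂f₁/∂v = 8·v + 2.
At (-2, 1) this is 10.0000.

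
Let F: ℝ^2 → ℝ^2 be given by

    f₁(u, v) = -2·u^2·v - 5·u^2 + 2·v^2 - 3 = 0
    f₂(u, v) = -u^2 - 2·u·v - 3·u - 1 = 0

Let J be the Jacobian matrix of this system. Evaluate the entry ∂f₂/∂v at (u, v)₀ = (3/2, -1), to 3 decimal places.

-3.000

∂f₂/∂v = -2·u.
At (3/2, -1) this is -3.000.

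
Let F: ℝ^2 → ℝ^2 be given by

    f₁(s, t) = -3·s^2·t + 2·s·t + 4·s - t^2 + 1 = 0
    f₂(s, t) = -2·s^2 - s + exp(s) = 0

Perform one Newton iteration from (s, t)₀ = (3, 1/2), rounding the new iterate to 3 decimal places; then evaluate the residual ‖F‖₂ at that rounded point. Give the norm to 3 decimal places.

At (3, 1/2): F = (2.250, -0.91446).
Jacobian J = [[-6·s·t + 2·t + 4, -3·s^2 + 2·s - 2·t], [-4·s + exp(s) - 1, 0]].
At the point, J = [[-4.000, -22.000], [7.08554, 0.000]] (det J = 155.88181).
Solving J·Δ = −F gives Δ = (0.129, 0.079).
Then the next iterate is (s, t)₁ = (3.129, 0.579).
Re-evaluating at (3.129, 0.579): F = (-0.20220, 0.14083), so ‖F‖₂ = 0.246.

0.246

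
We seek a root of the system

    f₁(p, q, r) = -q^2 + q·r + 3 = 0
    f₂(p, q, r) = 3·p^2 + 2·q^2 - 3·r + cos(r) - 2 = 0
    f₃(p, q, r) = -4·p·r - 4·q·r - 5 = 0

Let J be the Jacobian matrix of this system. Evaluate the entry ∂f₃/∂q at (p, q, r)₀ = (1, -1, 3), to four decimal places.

-12.0000

∂f₃/∂q = -4·r.
At (1, -1, 3) this is -12.0000.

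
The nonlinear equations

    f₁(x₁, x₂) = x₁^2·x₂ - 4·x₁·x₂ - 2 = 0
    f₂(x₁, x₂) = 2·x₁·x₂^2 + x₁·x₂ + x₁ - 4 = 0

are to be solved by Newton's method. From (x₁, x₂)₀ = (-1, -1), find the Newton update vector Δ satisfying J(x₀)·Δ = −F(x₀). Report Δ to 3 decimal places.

(-1.125, 2.750)

At (-1, -1): F = (-7.000, -6.000).
Jacobian J = [[2·x₁·x₂ - 4·x₂, x₁^2 - 4·x₁], [2·x₂^2 + x₂ + 1, 4·x₁·x₂ + x₁]].
At the point, J = [[6.000, 5.000], [2.000, 3.000]] (det J = 8.000).
Solving J·Δ = −F gives Δ = (-1.125, 2.750).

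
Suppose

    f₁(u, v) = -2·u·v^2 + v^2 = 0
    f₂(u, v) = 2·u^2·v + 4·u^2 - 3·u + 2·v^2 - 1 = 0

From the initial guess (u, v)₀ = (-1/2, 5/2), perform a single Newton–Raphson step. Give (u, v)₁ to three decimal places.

At (-1/2, 5/2): F = (12.500, 15.250).
Jacobian J = [[-2·v^2, -4·u·v + 2·v], [4·u·v + 8·u - 3, 2·u^2 + 4·v]].
At the point, J = [[-12.500, 10.000], [-12.000, 10.500]] (det J = -11.250).
Solving J·Δ = −F gives Δ = (-1.889, -3.611).
Then the next iterate is (u, v)₁ = (-2.389, -1.111).

(-2.389, -1.111)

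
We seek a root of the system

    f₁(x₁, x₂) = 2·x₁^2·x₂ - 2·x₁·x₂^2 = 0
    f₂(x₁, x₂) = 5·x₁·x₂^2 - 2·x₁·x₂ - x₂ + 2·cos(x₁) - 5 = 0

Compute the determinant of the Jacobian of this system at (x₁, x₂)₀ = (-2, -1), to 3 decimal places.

J = [[4·x₁·x₂ - 2·x₂^2, 2·x₁^2 - 4·x₁·x₂], [5·x₂^2 - 2·x₂ - 2·sin(x₁), 10·x₁·x₂ - 2·x₁ - 1]].
At the point, J = [[6.000, 0.000], [8.81859, 23.000]].
det J = 138.000.

138.000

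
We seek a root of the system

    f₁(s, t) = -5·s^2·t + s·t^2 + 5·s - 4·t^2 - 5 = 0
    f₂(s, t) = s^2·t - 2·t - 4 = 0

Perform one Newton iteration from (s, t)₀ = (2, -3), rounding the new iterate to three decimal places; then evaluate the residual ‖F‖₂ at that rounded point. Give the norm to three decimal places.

4.368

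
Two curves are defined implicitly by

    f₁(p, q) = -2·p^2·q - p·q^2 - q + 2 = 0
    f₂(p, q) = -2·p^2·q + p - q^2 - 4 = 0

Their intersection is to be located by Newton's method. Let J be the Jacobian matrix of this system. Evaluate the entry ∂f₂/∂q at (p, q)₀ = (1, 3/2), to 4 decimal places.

∂f₂/∂q = -2·p^2 - 2·q.
At (1, 3/2) this is -5.0000.

-5.0000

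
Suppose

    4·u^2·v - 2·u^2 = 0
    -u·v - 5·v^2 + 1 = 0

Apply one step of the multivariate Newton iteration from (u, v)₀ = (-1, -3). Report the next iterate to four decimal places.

(-0.7126, -1.5117)

At (-1, -3): F = (-14.0000, -47.0000).
Jacobian J = [[8·u·v - 4·u, 4·u^2], [-v, -u - 10·v]].
At the point, J = [[28.0000, 4.0000], [3.0000, 31.0000]] (det J = 856.0000).
Solving J·Δ = −F gives Δ = (0.2874, 1.4883).
Then the next iterate is (u, v)₁ = (-0.7126, -1.5117).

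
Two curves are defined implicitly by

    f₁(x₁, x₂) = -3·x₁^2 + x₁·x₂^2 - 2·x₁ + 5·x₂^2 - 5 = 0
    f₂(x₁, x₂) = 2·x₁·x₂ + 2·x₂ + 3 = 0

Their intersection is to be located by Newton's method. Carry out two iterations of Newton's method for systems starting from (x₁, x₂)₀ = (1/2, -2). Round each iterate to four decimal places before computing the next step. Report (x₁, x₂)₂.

At (1/2, -2): F = (15.2500, -3.0000).
Jacobian J = [[-6·x₁ + x₂^2 - 2, 2·x₁·x₂ + 10·x₂], [2·x₂, 2·x₁ + 2]].
At the point, J = [[-1.0000, -22.0000], [-4.0000, 3.0000]] (det J = -91.0000).
Solving J·Δ = −F gives Δ = (-0.2225, 0.7033).
Then the next iterate is (x₁, x₂)₁ = (0.2775, -1.2967).
Round to (0.2775, -1.2967) and repeat: F = (3.087733, -0.313068), J = [[-1.983569, -13.686668], [-2.5934, 2.5550]].
Δ = (0.0889, 0.2127), so (x₁, x₂)₂ = (0.3664, -1.0840).

(0.3664, -1.0840)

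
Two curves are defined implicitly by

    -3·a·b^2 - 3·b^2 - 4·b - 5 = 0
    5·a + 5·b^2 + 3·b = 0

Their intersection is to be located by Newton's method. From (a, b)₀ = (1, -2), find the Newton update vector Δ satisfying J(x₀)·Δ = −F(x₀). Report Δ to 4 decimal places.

(0.2212, 1.1827)

At (1, -2): F = (-21.0000, 19.0000).
Jacobian J = [[-3·b^2, -6·a·b - 6·b - 4], [5, 10·b + 3]].
At the point, J = [[-12.0000, 20.0000], [5.0000, -17.0000]] (det J = 104.0000).
Solving J·Δ = −F gives Δ = (0.2212, 1.1827).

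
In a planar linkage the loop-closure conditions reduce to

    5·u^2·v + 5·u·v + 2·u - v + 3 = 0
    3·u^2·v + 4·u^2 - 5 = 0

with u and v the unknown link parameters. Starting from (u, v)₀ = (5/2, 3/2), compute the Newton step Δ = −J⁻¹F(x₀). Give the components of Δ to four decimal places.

(-0.7535, -0.8587)

At (5/2, 3/2): F = (72.1250, 48.1250).
Jacobian J = [[10·u·v + 5·v + 2, 5·u^2 + 5·u - 1], [6·u·v + 8·u, 3·u^2]].
At the point, J = [[47.0000, 42.7500], [42.5000, 18.7500]] (det J = -935.6250).
Solving J·Δ = −F gives Δ = (-0.7535, -0.8587).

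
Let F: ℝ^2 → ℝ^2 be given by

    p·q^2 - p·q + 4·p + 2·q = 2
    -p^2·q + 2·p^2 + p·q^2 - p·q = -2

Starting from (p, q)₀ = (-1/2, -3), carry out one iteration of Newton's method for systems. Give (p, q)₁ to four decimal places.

(2.2315, -8.0370)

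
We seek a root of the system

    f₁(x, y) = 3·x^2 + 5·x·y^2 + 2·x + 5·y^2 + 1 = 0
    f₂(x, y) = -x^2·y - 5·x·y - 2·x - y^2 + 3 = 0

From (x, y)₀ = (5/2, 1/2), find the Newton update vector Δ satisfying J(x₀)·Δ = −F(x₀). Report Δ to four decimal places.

At (5/2, 1/2): F = (29.1250, -11.6250).
Jacobian J = [[6·x + 5·y^2 + 2, 10·x·y + 10·y], [-2·x·y - 5·y - 2, -x^2 - 5·x - 2·y]].
At the point, J = [[18.2500, 17.5000], [-7.0000, -19.7500]] (det J = -237.9375).
Solving J·Δ = −F gives Δ = (-1.5625, -0.0348).

(-1.5625, -0.0348)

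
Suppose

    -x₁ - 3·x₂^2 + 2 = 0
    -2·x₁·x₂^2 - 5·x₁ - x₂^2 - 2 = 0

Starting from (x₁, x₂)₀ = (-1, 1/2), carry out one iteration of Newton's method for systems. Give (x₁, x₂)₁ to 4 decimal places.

At (-1, 1/2): F = (2.2500, 3.2500).
Jacobian J = [[-1, -6·x₂], [-2·x₂^2 - 5, -4·x₁·x₂ - 2·x₂]].
At the point, J = [[-1.0000, -3.0000], [-5.5000, 1.0000]] (det J = -17.5000).
Solving J·Δ = −F gives Δ = (0.6857, 0.5214).
Then the next iterate is (x₁, x₂)₁ = (-0.3143, 1.0214).

(-0.3143, 1.0214)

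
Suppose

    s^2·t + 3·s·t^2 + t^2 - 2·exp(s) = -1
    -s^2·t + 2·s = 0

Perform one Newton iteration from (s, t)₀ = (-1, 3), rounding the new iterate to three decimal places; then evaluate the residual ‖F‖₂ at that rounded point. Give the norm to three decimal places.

1.988

At (-1, 3): F = (-14.73576, -5.000).
Jacobian J = [[2·s·t + 3·t^2 - 2·exp(s), s^2 + 6·s·t + 2·t], [-2·s·t + 2, -s^2]].
At the point, J = [[20.26424, -11.000], [8.000, -1.000]] (det J = 67.73576).
Solving J·Δ = −F gives Δ = (0.594, -0.245).
Then the next iterate is (s, t)₁ = (-0.406, 2.755).
Re-evaluating at (-0.406, 2.755): F = (-1.53312, -1.26612), so ‖F‖₂ = 1.988.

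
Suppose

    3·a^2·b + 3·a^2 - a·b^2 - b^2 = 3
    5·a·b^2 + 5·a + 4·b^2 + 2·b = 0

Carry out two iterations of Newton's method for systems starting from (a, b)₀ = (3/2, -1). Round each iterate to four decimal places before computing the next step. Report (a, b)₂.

At (3/2, -1): F = (-5.5000, 17.0000).
Jacobian J = [[6·a·b + 6·a - b^2, 3·a^2 - 2·a·b - 2·b], [5·b^2 + 5, 10·a·b + 8·b + 2]].
At the point, J = [[-1.0000, 11.7500], [10.0000, -21.0000]] (det J = -96.5000).
Solving J·Δ = −F gives Δ = (-0.8731, 0.3938).
Then the next iterate is (a, b)₁ = (0.6269, -0.6062).
Round to (0.6269, -0.6062) and repeat: F = (-3.133556, 4.543875), J = [[1.113761, 3.151464], [6.837392, -6.649868]].
Δ = (0.2251, 0.9148), so (a, b)₂ = (0.8520, 0.3086).

(0.8520, 0.3086)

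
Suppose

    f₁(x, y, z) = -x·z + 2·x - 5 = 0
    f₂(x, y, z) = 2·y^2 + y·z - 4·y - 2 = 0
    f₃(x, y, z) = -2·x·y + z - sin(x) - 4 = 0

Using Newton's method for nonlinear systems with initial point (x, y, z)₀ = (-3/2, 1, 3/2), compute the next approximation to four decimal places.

(0.0334, 0.4519, 4.8222)

At (-3/2, 1, 3/2): F = (-5.7500, -2.5000, 1.497495).
Jacobian J = [[-z + 2, 0, -x], [0, 4·y + z - 4, y], [-2·y - cos(x), -2·x, 1]].
At the point, J = [[0.5000, 0.0000, 1.5000], [0.0000, 1.5000, 1.0000], [-2.070737, 3.0000, 1.0000]] (det J = 3.909159).
Solving J·Δ = −F gives Δ = (1.5334, -0.5481, 3.3222).
Then the next iterate is (x, y, z)₁ = (0.0334, 0.4519, 4.8222).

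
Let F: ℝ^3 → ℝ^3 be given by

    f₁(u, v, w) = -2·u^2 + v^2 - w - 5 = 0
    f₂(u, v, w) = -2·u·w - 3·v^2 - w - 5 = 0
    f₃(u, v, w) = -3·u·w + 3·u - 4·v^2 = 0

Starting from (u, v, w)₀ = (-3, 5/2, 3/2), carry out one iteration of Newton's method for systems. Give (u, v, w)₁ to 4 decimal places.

At (-3, 5/2, 3/2): F = (-18.2500, -16.2500, -20.5000).
Jacobian J = [[-4·u, 2·v, -1], [-2·w, -6·v, -2·u - 1], [-3·w + 3, -8·v, -3·u]].
At the point, J = [[12.0000, 5.0000, -1.0000], [-3.0000, -15.0000, 5.0000], [-1.5000, -20.0000, 9.0000]] (det J = -360.0000).
Solving J·Δ = −F gives Δ = (2.3333, -2.5500, -3.0000).
Then the next iterate is (u, v, w)₁ = (-0.6667, -0.0500, -1.5000).

(-0.6667, -0.0500, -1.5000)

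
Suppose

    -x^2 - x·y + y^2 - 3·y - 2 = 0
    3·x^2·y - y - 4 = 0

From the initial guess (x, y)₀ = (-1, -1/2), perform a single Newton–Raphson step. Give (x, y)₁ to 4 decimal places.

At (-1, -1/2): F = (-1.7500, -5.0000).
Jacobian J = [[-2·x - y, -x + 2·y - 3], [6·x·y, 3·x^2 - 1]].
At the point, J = [[2.5000, -3.0000], [3.0000, 2.0000]] (det J = 14.0000).
Solving J·Δ = −F gives Δ = (1.3214, 0.5179).
Then the next iterate is (x, y)₁ = (0.3214, 0.0179).

(0.3214, 0.0179)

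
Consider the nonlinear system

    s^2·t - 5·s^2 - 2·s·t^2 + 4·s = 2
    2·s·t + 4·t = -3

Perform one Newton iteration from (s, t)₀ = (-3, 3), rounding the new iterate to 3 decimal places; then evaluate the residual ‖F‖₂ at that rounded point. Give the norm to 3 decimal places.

3.823

At (-3, 3): F = (22.000, -3.000).
Jacobian J = [[2·s·t - 10·s - 2·t^2 + 4, s^2 - 4·s·t], [2·t, 2·s + 4]].
At the point, J = [[-2.000, 45.000], [6.000, -2.000]] (det J = -266.000).
Solving J·Δ = −F gives Δ = (0.342, -0.474).
Then the next iterate is (s, t)₁ = (-2.658, 2.526).
Re-evaluating at (-2.658, 2.526): F = (3.80895, -0.32422), so ‖F‖₂ = 3.823.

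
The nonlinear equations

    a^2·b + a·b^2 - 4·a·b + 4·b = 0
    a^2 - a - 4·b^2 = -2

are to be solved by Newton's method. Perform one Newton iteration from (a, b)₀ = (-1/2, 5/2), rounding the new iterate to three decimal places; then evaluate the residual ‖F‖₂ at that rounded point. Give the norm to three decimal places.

At (-1/2, 5/2): F = (12.500, -22.250).
Jacobian J = [[2·a·b + b^2 - 4·b, a^2 + 2·a·b - 4·a + 4], [2·a - 1, -8·b]].
At the point, J = [[-6.250, 3.750], [-2.000, -20.000]] (det J = 132.500).
Solving J·Δ = −F gives Δ = (1.257, -1.238).
Then the next iterate is (a, b)₁ = (0.757, 1.262).
Re-evaluating at (0.757, 1.262): F = (3.15548, -4.55453), so ‖F‖₂ = 5.541.

5.541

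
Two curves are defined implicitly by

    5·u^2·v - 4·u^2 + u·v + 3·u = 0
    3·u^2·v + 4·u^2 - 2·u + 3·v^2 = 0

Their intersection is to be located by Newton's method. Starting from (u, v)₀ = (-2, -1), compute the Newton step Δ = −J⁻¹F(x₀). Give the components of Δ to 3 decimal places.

(1.304, -0.530)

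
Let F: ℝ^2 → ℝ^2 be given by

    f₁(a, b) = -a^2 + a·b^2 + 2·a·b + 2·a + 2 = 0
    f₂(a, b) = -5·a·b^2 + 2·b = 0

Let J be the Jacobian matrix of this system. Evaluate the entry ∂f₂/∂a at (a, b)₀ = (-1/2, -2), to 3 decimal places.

-20.000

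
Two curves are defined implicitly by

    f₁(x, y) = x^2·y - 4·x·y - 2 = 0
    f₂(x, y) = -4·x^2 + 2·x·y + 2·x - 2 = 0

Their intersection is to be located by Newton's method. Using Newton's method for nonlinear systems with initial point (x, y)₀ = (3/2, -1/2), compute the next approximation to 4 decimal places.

(0.5943, -0.6541)

At (3/2, -1/2): F = (-0.1250, -9.5000).
Jacobian J = [[2·x·y - 4·y, x^2 - 4·x], [-8·x + 2·y + 2, 2·x]].
At the point, J = [[0.5000, -3.7500], [-11.0000, 3.0000]] (det J = -39.7500).
Solving J·Δ = −F gives Δ = (-0.9057, -0.1541).
Then the next iterate is (x, y)₁ = (0.5943, -0.6541).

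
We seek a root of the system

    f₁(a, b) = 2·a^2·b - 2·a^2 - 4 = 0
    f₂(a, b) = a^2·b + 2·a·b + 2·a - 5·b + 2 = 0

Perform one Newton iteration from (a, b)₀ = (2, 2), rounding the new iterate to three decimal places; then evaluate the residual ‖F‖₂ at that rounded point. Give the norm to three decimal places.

At (2, 2): F = (4.000, 12.000).
Jacobian J = [[4·a·b - 4·a, 2·a^2], [2·a·b + 2·b + 2, a^2 + 2·a - 5]].
At the point, J = [[8.000, 8.000], [14.000, 3.000]] (det J = -88.000).
Solving J·Δ = −F gives Δ = (-0.955, 0.455).
Then the next iterate is (a, b)₁ = (1.045, 2.455).
Re-evaluating at (1.045, 2.455): F = (-0.82221, -0.37313), so ‖F‖₂ = 0.903.

0.903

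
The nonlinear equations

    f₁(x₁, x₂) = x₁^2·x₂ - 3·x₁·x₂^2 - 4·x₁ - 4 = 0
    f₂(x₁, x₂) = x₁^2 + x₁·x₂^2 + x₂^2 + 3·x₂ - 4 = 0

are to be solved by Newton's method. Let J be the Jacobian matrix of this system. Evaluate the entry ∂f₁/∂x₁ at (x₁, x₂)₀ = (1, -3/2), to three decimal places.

-13.750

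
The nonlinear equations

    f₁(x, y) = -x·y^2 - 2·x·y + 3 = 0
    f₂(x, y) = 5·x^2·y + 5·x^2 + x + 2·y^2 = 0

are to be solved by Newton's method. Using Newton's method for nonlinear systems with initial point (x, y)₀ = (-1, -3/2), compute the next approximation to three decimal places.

(-0.762, 0.929)

At (-1, -3/2): F = (2.250, 1.000).
Jacobian J = [[-y^2 - 2·y, -2·x·y - 2·x], [10·x·y + 10·x + 1, 5·x^2 + 4·y]].
At the point, J = [[0.750, -1.000], [6.000, -1.000]] (det J = 5.250).
Solving J·Δ = −F gives Δ = (0.238, 2.429).
Then the next iterate is (x, y)₁ = (-0.762, 0.929).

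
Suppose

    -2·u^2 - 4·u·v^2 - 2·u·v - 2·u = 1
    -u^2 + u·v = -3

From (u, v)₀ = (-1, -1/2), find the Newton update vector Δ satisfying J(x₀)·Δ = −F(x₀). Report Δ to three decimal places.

(-6.000, -6.500)

At (-1, -1/2): F = (-1.000, 2.500).
Jacobian J = [[-4·u - 4·v^2 - 2·v - 2, -8·u·v - 2·u], [-2·u + v, u]].
At the point, J = [[2.000, -2.000], [1.500, -1.000]] (det J = 1.000).
Solving J·Δ = −F gives Δ = (-6.000, -6.500).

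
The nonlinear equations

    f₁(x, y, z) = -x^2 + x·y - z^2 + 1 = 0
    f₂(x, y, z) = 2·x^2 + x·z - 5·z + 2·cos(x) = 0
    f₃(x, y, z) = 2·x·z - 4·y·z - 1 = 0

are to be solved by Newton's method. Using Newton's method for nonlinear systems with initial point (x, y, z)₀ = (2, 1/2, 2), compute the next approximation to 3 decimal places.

At (2, 1/2, 2): F = (-6.000, 1.16771, 3.000).
Jacobian J = [[-2·x + y, x, -2·z], [4·x + z - 2·sin(x), 0, x - 5], [2·z, -4·z, 2·x - 4·y]].
At the point, J = [[-3.500, 2.000, -4.000], [8.18141, 0.000, -3.000], [4.000, -8.000, 2.000]] (det J = 289.07934).
Solving J·Δ = −F gives Δ = (-0.549, -0.176, -1.108).
Then the next iterate is (x, y, z)₁ = (1.451, 0.324, 0.892).

(1.451, 0.324, 0.892)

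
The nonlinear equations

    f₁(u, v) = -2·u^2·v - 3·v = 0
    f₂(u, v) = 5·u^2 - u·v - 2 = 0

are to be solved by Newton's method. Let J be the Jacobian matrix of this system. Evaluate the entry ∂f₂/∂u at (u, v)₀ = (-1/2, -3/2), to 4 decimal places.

∂f₂/∂u = 10·u - v.
At (-1/2, -3/2) this is -3.5000.

-3.5000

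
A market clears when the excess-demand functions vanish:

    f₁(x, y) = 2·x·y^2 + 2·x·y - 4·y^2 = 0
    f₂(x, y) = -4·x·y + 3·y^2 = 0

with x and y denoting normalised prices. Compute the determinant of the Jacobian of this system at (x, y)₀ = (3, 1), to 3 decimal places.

16.000

J = [[2·y^2 + 2·y, 4·x·y + 2·x - 8·y], [-4·y, -4·x + 6·y]].
At the point, J = [[4.000, 10.000], [-4.000, -6.000]].
det J = 16.000.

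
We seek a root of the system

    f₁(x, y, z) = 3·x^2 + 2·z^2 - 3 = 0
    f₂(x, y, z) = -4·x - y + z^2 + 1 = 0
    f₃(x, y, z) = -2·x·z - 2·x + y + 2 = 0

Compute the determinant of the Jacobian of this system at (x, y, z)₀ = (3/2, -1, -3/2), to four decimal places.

J = [[6·x, 0, 4·z], [-4, -1, 2·z], [-2·z - 2, 1, -2·x]].
At the point, J = [[9.0000, 0.0000, -6.0000], [-4.0000, -1.0000, -3.0000], [1.0000, 1.0000, -3.0000]].
det J = 72.0000.

72.0000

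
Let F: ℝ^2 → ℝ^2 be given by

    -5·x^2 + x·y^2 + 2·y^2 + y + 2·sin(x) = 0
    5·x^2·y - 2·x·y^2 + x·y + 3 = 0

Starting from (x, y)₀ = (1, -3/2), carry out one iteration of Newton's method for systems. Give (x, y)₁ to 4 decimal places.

At (1, -3/2): F = (1.932942, -10.5000).
Jacobian J = [[-10·x + y^2 + 2·cos(x), 2·x·y + 4·y + 1], [10·x·y - 2·y^2 + y, 5·x^2 - 4·x·y + x]].
At the point, J = [[-6.669395, -8.0000], [-21.0000, 12.0000]] (det J = -248.032745).
Solving J·Δ = −F gives Δ = (-0.2451, 0.4460).
Then the next iterate is (x, y)₁ = (0.7549, -1.0540).

(0.7549, -1.0540)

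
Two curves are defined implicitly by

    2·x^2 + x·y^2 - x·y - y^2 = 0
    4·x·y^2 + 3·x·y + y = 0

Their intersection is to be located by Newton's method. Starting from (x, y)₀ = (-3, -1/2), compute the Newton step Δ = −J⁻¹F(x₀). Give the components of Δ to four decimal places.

At (-3, -1/2): F = (15.5000, 1.0000).
Jacobian J = [[4·x + y^2 - y, 2·x·y - x - 2·y], [4·y^2 + 3·y, 8·x·y + 3·x + 1]].
At the point, J = [[-11.2500, 7.0000], [-0.5000, 4.0000]] (det J = -41.5000).
Solving J·Δ = −F gives Δ = (1.3253, -0.0843).

(1.3253, -0.0843)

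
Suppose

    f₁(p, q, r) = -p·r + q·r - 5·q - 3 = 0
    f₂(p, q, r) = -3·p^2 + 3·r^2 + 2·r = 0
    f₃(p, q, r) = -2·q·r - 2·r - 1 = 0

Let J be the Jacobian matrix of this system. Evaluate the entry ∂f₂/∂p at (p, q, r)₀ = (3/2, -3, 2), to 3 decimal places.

∂f₂/∂p = -6·p.
At (3/2, -3, 2) this is -9.000.

-9.000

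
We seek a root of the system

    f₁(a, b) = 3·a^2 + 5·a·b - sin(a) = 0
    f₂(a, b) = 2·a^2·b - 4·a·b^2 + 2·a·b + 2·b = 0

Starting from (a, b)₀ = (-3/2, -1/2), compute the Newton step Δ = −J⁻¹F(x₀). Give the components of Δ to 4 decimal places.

(0.8406, 0.2362)

At (-3/2, -1/2): F = (11.497495, -0.2500).
Jacobian J = [[6·a + 5·b - cos(a), 5·a], [4·a·b - 4·b^2 + 2·b, 2·a^2 - 8·a·b + 2·a + 2]].
At the point, J = [[-11.570737, -7.5000], [1.0000, -2.5000]] (det J = 36.426843).
Solving J·Δ = −F gives Δ = (0.8406, 0.2362).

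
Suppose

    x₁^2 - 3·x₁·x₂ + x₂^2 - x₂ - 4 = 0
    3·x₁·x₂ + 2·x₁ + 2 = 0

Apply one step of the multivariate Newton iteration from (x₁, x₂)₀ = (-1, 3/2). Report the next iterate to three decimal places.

At (-1, 3/2): F = (2.250, -4.500).
Jacobian J = [[2·x₁ - 3·x₂, -3·x₁ + 2·x₂ - 1], [3·x₂ + 2, 3·x₁]].
At the point, J = [[-6.500, 5.000], [6.500, -3.000]] (det J = -13.000).
Solving J·Δ = −F gives Δ = (1.212, 1.125).
Then the next iterate is (x₁, x₂)₁ = (0.212, 2.625).

(0.212, 2.625)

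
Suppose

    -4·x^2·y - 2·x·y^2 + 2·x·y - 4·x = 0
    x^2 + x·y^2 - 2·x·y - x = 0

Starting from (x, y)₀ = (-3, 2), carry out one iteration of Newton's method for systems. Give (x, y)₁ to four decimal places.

(-1.6230, 2.3934)

At (-3, 2): F = (-48.0000, 12.0000).
Jacobian J = [[-8·x·y - 2·y^2 + 2·y - 4, -4·x^2 - 4·x·y + 2·x], [2·x + y^2 - 2·y - 1, 2·x·y - 2·x]].
At the point, J = [[40.0000, -18.0000], [-7.0000, -6.0000]] (det J = -366.0000).
Solving J·Δ = −F gives Δ = (1.3770, 0.3934).
Then the next iterate is (x, y)₁ = (-1.6230, 2.3934).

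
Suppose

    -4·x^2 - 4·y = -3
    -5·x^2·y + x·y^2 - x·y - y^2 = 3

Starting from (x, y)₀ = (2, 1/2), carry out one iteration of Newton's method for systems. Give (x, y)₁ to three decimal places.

(1.119, 0.275)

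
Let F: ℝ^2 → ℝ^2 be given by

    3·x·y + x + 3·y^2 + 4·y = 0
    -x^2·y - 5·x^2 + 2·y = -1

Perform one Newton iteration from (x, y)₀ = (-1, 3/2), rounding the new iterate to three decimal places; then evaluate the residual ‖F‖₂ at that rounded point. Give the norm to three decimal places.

1.789

At (-1, 3/2): F = (7.250, -2.500).
Jacobian J = [[3·y + 1, 3·x + 6·y + 4], [-2·x·y - 10·x, -x^2 + 2]].
At the point, J = [[5.500, 10.000], [13.000, 1.000]] (det J = -124.500).
Solving J·Δ = −F gives Δ = (0.259, -0.867).
Then the next iterate is (x, y)₁ = (-0.741, 0.633).
Re-evaluating at (-0.741, 0.633): F = (1.58591, -0.82697), so ‖F‖₂ = 1.789.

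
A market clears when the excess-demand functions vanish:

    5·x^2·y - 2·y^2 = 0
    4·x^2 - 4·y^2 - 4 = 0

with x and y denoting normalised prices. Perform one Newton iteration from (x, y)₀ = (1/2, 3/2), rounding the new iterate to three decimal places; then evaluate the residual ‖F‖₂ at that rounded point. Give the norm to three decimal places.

At (1/2, 3/2): F = (-2.625, -12.000).
Jacobian J = [[10·x·y, 5·x^2 - 4·y], [8·x, -8·y]].
At the point, J = [[7.500, -4.750], [4.000, -12.000]] (det J = -71.000).
Solving J·Δ = −F gives Δ = (-0.359, -1.120).
Then the next iterate is (x, y)₁ = (0.141, 0.380).
Re-evaluating at (0.141, 0.380): F = (-0.25103, -4.49808), so ‖F‖₂ = 4.505.

4.505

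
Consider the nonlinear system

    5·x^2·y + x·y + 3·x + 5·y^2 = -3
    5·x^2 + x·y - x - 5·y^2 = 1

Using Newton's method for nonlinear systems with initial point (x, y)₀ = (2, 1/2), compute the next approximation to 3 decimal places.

(1.090, 0.168)

At (2, 1/2): F = (21.250, 16.750).
Jacobian J = [[10·x·y + y + 3, 5·x^2 + x + 10·y], [10·x + y - 1, x - 10·y]].
At the point, J = [[13.500, 27.000], [19.500, -3.000]] (det J = -567.000).
Solving J·Δ = −F gives Δ = (-0.910, -0.332).
Then the next iterate is (x, y)₁ = (1.090, 0.168).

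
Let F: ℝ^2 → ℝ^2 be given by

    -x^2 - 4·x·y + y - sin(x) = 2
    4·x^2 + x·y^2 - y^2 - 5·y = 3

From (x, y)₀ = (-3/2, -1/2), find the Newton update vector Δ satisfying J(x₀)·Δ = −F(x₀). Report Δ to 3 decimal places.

At (-3/2, -1/2): F = (-6.75251, 7.875).
Jacobian J = [[-2·x - 4·y - cos(x), -4·x + 1], [8·x + y^2, 2·x·y - 2·y - 5]].
At the point, J = [[4.92926, 7.000], [-11.750, -2.500]] (det J = 69.92684).
Solving J·Δ = −F gives Δ = (0.547, 0.580).

(0.547, 0.580)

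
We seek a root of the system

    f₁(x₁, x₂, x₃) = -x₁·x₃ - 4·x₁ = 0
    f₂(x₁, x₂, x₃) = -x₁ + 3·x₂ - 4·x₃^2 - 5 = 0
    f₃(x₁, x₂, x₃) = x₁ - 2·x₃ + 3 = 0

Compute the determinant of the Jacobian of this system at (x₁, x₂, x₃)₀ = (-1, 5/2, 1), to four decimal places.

J = [[-x₃ - 4, 0, -x₁], [-1, 3, -8·x₃], [1, 0, -2]].
At the point, J = [[-5.0000, 0.0000, 1.0000], [-1.0000, 3.0000, -8.0000], [1.0000, 0.0000, -2.0000]].
det J = 27.0000.

27.0000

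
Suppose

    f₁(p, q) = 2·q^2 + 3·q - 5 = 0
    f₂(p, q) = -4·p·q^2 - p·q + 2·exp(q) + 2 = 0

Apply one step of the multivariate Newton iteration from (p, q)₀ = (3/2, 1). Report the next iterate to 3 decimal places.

(1.487, 1.000)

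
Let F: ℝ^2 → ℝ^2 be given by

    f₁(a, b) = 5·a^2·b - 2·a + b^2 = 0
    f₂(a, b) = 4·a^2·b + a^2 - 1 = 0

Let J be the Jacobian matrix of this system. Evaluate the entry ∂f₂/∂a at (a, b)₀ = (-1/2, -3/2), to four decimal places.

∂f₂/∂a = 8·a·b + 2·a.
At (-1/2, -3/2) this is 5.0000.

5.0000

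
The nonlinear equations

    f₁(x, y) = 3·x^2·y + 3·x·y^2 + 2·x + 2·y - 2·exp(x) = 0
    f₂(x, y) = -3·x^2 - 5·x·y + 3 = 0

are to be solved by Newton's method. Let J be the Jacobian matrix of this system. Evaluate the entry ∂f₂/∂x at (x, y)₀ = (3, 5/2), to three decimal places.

-30.500

∂f₂/∂x = -6·x - 5·y.
At (3, 5/2) this is -30.500.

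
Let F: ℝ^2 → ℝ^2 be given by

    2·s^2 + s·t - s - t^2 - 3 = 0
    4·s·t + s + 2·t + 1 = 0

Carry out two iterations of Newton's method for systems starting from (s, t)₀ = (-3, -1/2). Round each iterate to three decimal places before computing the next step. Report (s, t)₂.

(-1.083, -0.178)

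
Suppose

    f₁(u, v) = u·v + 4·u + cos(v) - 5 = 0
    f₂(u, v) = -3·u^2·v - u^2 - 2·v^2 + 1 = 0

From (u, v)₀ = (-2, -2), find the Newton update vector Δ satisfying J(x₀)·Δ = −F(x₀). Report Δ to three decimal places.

(1.739, -5.445)

At (-2, -2): F = (-9.41615, 13.000).
Jacobian J = [[v + 4, u - sin(v)], [-6·u·v - 2·u, -3·u^2 - 4·v]].
At the point, J = [[2.000, -1.09070], [-20.000, -4.000]] (det J = -29.81405).
Solving J·Δ = −F gives Δ = (1.739, -5.445).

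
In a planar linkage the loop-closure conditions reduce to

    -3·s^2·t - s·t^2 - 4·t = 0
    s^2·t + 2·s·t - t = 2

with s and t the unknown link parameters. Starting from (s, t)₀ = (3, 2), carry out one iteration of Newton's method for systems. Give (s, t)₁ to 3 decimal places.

At (3, 2): F = (-74.000, 26.000).
Jacobian J = [[-6·s·t - t^2, -3·s^2 - 2·s·t - 4], [2·s·t + 2·t, s^2 + 2·s - 1]].
At the point, J = [[-40.000, -43.000], [16.000, 14.000]] (det J = 128.000).
Solving J·Δ = −F gives Δ = (-0.641, -1.125).
Then the next iterate is (s, t)₁ = (2.359, 0.875).

(2.359, 0.875)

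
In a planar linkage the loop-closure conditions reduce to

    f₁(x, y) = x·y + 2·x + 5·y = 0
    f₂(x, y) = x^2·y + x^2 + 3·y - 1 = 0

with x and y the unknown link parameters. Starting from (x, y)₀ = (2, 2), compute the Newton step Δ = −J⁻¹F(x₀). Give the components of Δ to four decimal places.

At (2, 2): F = (18.0000, 17.0000).
Jacobian J = [[y + 2, x + 5], [2·x·y + 2·x, x^2 + 3]].
At the point, J = [[4.0000, 7.0000], [12.0000, 7.0000]] (det J = -56.0000).
Solving J·Δ = −F gives Δ = (0.1250, -2.6429).

(0.1250, -2.6429)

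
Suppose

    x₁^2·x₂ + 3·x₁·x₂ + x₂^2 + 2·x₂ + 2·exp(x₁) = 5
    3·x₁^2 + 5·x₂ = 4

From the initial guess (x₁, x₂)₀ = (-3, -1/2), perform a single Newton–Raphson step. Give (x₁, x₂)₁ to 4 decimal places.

At (-3, -1/2): F = (-5.650426, 20.5000).
Jacobian J = [[2·x₁·x₂ + 3·x₂ + 2·exp(x₁), x₁^2 + 3·x₁ + 2·x₂ + 2], [6·x₁, 5]].
At the point, J = [[1.599574, 1.0000], [-18.0000, 5.0000]] (det J = 25.997871).
Solving J·Δ = −F gives Δ = (1.8752, 2.6508).
Then the next iterate is (x₁, x₂)₁ = (-1.1248, 2.1508).

(-1.1248, 2.1508)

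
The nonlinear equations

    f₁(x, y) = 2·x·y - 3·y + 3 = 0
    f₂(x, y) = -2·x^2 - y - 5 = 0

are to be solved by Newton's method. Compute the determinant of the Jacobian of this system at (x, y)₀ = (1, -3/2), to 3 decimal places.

-1.000

J = [[2·y, 2·x - 3], [-4·x, -1]].
At the point, J = [[-3.000, -1.000], [-4.000, -1.000]].
det J = -1.000.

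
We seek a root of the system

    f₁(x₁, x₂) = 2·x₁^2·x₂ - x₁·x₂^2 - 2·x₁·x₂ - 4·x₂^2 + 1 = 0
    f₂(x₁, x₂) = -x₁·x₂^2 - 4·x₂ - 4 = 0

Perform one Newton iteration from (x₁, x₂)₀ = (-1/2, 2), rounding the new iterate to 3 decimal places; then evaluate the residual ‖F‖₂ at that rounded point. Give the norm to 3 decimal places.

285.508

At (-1/2, 2): F = (-10.000, -10.000).
Jacobian J = [[4·x₁·x₂ - x₂^2 - 2·x₂, 2·x₁^2 - 2·x₁·x₂ - 2·x₁ - 8·x₂], [-x₂^2, -2·x₁·x₂ - 4]].
At the point, J = [[-12.000, -12.500], [-4.000, -2.000]] (det J = -26.000).
Solving J·Δ = −F gives Δ = (-4.038, 3.077).
Then the next iterate is (x₁, x₂)₁ = (-4.538, 5.077).
Re-evaluating at (-4.538, 5.077): F = (270.05213, 92.66317), so ‖F‖₂ = 285.508.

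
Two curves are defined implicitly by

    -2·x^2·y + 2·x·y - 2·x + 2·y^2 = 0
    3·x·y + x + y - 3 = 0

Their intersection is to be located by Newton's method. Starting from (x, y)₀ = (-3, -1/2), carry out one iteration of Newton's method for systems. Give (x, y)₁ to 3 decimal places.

(0.390, -0.962)

At (-3, -1/2): F = (18.500, -2.000).
Jacobian J = [[-4·x·y + 2·y - 2, -2·x^2 + 2·x + 4·y], [3·y + 1, 3·x + 1]].
At the point, J = [[-9.000, -26.000], [-0.500, -8.000]] (det J = 59.000).
Solving J·Δ = −F gives Δ = (3.390, -0.462).
Then the next iterate is (x, y)₁ = (0.390, -0.962).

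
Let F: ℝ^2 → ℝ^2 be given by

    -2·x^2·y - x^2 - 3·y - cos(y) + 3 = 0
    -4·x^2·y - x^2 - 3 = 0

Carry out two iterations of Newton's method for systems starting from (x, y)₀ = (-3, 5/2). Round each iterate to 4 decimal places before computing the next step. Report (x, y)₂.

At (-3, 5/2): F = (-57.698856, -102.0000).
Jacobian J = [[-4·x·y - 2·x, -2·x^2 + sin(y) - 3], [-8·x·y - 2·x, -4·x^2]].
At the point, J = [[36.0000, -20.401528], [66.0000, -36.0000]] (det J = 50.500838).
Solving J·Δ = −F gives Δ = (0.0752, -2.6955).
Then the next iterate is (x, y)₁ = (-2.9248, -0.1955).
Round to (-2.9248, -0.1955) and repeat: F = (-2.604114, -4.864871), J = [[3.562406, -20.303167], [1.275213, -34.217820]].
Δ = (-0.1007, -0.1459), so (x, y)₂ = (-3.0255, -0.3414).

(-3.0255, -0.3414)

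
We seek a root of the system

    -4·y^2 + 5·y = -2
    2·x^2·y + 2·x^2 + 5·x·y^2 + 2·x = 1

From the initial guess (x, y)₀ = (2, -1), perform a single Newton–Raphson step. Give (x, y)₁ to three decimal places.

(1.066, -0.462)

At (2, -1): F = (-7.000, 13.000).
Jacobian J = [[0, -8·y + 5], [4·x·y + 4·x + 5·y^2 + 2, 2·x^2 + 10·x·y]].
At the point, J = [[0.000, 13.000], [7.000, -12.000]] (det J = -91.000).
Solving J·Δ = −F gives Δ = (-0.934, 0.538).
Then the next iterate is (x, y)₁ = (1.066, -0.462).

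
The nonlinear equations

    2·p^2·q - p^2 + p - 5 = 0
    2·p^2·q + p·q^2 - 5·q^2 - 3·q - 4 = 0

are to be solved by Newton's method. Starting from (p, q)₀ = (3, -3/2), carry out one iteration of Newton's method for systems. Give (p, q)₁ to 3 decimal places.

(1.797, -0.926)

At (3, -3/2): F = (-38.000, -31.000).
Jacobian J = [[4·p·q - 2·p + 1, 2·p^2], [4·p·q + q^2, 2·p^2 + 2·p·q - 10·q - 3]].
At the point, J = [[-23.000, 18.000], [-15.750, 21.000]] (det J = -199.500).
Solving J·Δ = −F gives Δ = (-1.203, 0.574).
Then the next iterate is (p, q)₁ = (1.797, -0.926).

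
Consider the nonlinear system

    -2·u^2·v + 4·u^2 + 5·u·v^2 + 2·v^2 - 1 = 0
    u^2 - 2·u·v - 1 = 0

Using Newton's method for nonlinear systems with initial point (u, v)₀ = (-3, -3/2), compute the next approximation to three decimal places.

(-1.210, -0.438)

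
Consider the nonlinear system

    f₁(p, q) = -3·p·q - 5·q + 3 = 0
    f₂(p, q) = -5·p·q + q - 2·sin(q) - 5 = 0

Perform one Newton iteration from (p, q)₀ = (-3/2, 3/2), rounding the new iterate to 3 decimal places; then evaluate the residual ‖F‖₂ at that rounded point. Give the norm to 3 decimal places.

At (-3/2, 3/2): F = (2.250, 5.75501).
Jacobian J = [[-3·q, -3·p - 5], [-5·q, -5·p - 2·cos(q) + 1]].
At the point, J = [[-4.500, -0.500], [-7.500, 8.35853]] (det J = -41.36337).
Solving J·Δ = −F gives Δ = (0.524, -0.218).
Then the next iterate is (p, q)₁ = (-0.976, 1.282).
Re-evaluating at (-0.976, 1.282): F = (0.34370, 0.62099), so ‖F‖₂ = 0.710.

0.710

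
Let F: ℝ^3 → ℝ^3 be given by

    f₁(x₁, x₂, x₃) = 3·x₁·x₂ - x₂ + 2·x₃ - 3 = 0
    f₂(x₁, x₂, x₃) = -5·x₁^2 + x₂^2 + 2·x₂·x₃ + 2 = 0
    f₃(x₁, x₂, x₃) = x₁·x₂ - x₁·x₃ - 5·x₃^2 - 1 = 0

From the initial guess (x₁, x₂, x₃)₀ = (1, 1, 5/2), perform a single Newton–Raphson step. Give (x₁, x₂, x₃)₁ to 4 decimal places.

At (1, 1, 5/2): F = (4.0000, 3.0000, -33.7500).
Jacobian J = [[3·x₂, 3·x₁ - 1, 2], [-10·x₁, 2·x₂ + 2·x₃, 2·x₂], [x₂ - x₃, x₁, -x₁ - 10·x₃]].
At the point, J = [[3.0000, 2.0000, 2.0000], [-10.0000, 7.0000, 2.0000], [-1.5000, 1.0000, -26.0000]] (det J = -1077.0000).
Solving J·Δ = −F gives Δ = (-0.2196, -0.3709, -1.2997).
Then the next iterate is (x₁, x₂, x₃)₁ = (0.7804, 0.6291, 1.2003).

(0.7804, 0.6291, 1.2003)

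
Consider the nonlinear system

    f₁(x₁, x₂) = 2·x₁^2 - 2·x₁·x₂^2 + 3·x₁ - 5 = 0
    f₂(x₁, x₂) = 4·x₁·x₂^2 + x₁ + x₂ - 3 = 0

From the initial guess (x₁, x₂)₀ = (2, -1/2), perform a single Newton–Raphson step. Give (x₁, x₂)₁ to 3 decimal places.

(1.288, -0.632)

At (2, -1/2): F = (8.000, 0.500).
Jacobian J = [[4·x₁ - 2·x₂^2 + 3, -4·x₁·x₂], [4·x₂^2 + 1, 8·x₁·x₂ + 1]].
At the point, J = [[10.500, 4.000], [2.000, -7.000]] (det J = -81.500).
Solving J·Δ = −F gives Δ = (-0.712, -0.132).
Then the next iterate is (x₁, x₂)₁ = (1.288, -0.632).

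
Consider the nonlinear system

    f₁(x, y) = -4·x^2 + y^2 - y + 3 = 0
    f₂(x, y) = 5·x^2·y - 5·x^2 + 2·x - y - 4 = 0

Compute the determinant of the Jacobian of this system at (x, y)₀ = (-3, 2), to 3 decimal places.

1140.000

J = [[-8·x, 2·y - 1], [10·x·y - 10·x + 2, 5·x^2 - 1]].
At the point, J = [[24.000, 3.000], [-28.000, 44.000]].
det J = 1140.000.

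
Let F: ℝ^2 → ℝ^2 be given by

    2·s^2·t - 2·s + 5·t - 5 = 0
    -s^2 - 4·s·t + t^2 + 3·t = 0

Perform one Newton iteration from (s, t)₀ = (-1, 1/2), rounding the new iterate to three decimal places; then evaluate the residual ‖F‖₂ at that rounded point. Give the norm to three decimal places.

0.965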